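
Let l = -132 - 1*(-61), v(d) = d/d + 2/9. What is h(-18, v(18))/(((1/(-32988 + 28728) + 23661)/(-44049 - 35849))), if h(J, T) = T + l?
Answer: 71249840480/302387577 ≈ 235.62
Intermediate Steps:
v(d) = 11/9 (v(d) = 1 + 2*(⅑) = 1 + 2/9 = 11/9)
l = -71 (l = -132 + 61 = -71)
h(J, T) = -71 + T (h(J, T) = T - 71 = -71 + T)
h(-18, v(18))/(((1/(-32988 + 28728) + 23661)/(-44049 - 35849))) = (-71 + 11/9)/(((1/(-32988 + 28728) + 23661)/(-44049 - 35849))) = -628*(-79898/(1/(-4260) + 23661))/9 = -628*(-79898/(-1/4260 + 23661))/9 = -628/(9*((100795859/4260)*(-1/79898))) = -628/(9*(-100795859/340365480)) = -628/9*(-340365480/100795859) = 71249840480/302387577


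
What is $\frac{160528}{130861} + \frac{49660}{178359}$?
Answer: $\frac{35130170812}{23340237099} \approx 1.5051$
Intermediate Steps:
$\frac{160528}{130861} + \frac{49660}{178359} = \frac{35130170812}{23340237099}$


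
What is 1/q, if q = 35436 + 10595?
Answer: 1/46031 ≈ 2.1724e-5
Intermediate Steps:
q = 46031
1/q = 1/46031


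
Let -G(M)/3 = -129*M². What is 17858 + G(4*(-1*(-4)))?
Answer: 116930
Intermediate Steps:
G(M) = 387*M² (G(M) = -(-387)*M² = 387*M²)
17858 + G(4*(-1*(-4))) = 17858 + 387*(4*(-1*(-4)))² = 17858 + 387*(4*4)² = 17858 + 387*16² = 17858 + 387*256 = 17858 + 99072 = 116930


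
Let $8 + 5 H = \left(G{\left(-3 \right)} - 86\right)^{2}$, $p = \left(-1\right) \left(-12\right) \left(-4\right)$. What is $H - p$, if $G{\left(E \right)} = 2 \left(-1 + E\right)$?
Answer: $\frac{9068}{5} \approx 1813.6$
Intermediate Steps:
$G{\left(E \right)} = -2 + 2 E$
$p = -48$ ($p = 12 \left(-4\right) = -48$)
$H = \frac{8828}{5}$ ($H = - \frac{8}{5} + \frac{\left(\left(-2 + 2 \left(-3\right)\right) - 86\right)^{2}}{5} = - \frac{8}{5} + \frac{\left(\left(-2 - 6\right) - 86\right)^{2}}{5} = - \frac{8}{5} + \frac{\left(-8 - 86\right)^{2}}{5} = - \frac{8}{5} + \frac{\left(-94\right)^{2}}{5} = - \frac{8}{5} + \frac{1}{5} \cdot 8836 = - \frac{8}{5} + \frac{8836}{5} = \frac{8828}{5} \approx 1765.6$)
$H - p = \frac{8828}{5} - -48 = \frac{8828}{5} + 48 = \frac{9068}{5}$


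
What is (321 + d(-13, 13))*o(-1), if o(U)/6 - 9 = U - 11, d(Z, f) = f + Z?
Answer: -5778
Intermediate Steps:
d(Z, f) = Z + f
o(U) = -12 + 6*U (o(U) = 54 + 6*(U - 11) = 54 + 6*(-11 + U) = 54 + (-66 + 6*U) = -12 + 6*U)
(321 + d(-13, 13))*o(-1) = (321 + (-13 + 13))*(-12 + 6*(-1)) = (321 + 0)*(-12 - 6) = 321*(-18) = -5778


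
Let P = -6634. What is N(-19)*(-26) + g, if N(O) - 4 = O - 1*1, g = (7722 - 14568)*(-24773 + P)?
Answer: 215012738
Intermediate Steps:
g = 215012322 (g = (7722 - 14568)*(-24773 - 6634) = -6846*(-31407) = 215012322)
N(O) = 3 + O (N(O) = 4 + (O - 1*1) = 4 + (O - 1) = 4 + (-1 + O) = 3 + O)
N(-19)*(-26) + g = (3 - 19)*(-26) + 215012322 = -16*(-26) + 215012322 = 416 + 215012322 = 215012738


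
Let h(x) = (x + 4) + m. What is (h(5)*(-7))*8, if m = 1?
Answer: -560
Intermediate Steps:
h(x) = 5 + x (h(x) = (x + 4) + 1 = (4 + x) + 1 = 5 + x)
(h(5)*(-7))*8 = ((5 + 5)*(-7))*8 = (10*(-7))*8 = -70*8 = -560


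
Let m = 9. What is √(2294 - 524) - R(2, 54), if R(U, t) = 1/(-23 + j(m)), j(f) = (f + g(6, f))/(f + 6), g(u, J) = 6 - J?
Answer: 5/113 + √1770 ≈ 42.116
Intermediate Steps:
j(f) = 6/(6 + f) (j(f) = (f + (6 - f))/(f + 6) = 6/(6 + f))
R(U, t) = -5/113 (R(U, t) = 1/(-23 + 6/(6 + 9)) = 1/(-23 + 6/15) = 1/(-23 + 6*(1/15)) = 1/(-23 + ⅖) = 1/(-113/5) = -5/113)
√(2294 - 524) - R(2, 54) = √(2294 - 524) - 1*(-5/113) = √1770 + 5/113 = 5/113 + √1770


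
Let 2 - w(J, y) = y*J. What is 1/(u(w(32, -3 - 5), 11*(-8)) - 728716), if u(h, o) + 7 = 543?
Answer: -1/728180 ≈ -1.3733e-6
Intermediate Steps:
w(J, y) = 2 - J*y (w(J, y) = 2 - y*J = 2 - J*y)
u(h, o) = 536 (u(h, o) = -7 + 543 = 536)
1/(u(w(32, -3 - 5), 11*(-8)) - 728716) = 1/(536 - 728716) = 1/(-728180) = -1/728180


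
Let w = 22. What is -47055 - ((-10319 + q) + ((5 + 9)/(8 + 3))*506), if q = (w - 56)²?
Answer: -38536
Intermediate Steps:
q = 1156 (q = (22 - 56)² = (-34)² = 1156)
-47055 - ((-10319 + q) + ((5 + 9)/(8 + 3))*506) = -47055 - ((-10319 + 1156) + ((5 + 9)/(8 + 3))*506) = -47055 - (-9163 + (14/11)*506) = -47055 - (-9163 + 644) = -47055 - 1*(-8519) = -47055 + 8519 = -38536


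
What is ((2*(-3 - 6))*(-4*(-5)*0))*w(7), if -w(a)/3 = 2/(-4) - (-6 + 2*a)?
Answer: 0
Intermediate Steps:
w(a) = -33/2 + 6*a (w(a) = -3*(2/(-4) - (-6 + 2*a)) = -3*(2*(-¼) - (-6 + 2*a)) = -3*(-½ - 2*(-3 + a)) = -3*(-½ + (6 - 2*a)) = -3*(11/2 - 2*a) = -33/2 + 6*a)
((2*(-3 - 6))*(-4*(-5)*0))*w(7) = ((2*(-3 - 6))*(-4*(-5)*0))*(-33/2 + 6*7) = ((2*(-9))*(20*0))*(-33/2 + 42) = -18*0*(51/2) = 0*(51/2) = 0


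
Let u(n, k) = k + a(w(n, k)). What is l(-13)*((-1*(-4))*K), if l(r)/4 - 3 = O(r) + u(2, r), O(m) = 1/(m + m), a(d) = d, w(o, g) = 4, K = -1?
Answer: 1256/13 ≈ 96.615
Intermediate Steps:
u(n, k) = 4 + k (u(n, k) = k + 4 = 4 + k)
O(m) = 1/(2*m)
l(r) = 28 + 2/r + 4*r (l(r) = 12 + 4*(1/(2*r) + (4 + r)) = 12 + 4*(4 + r + 1/(2*r)) = 12 + (16 + 2/r + 4*r) = 28 + 2/r + 4*r)
l(-13)*((-1*(-4))*K) = (28 + 2/(-13) + 4*(-13))*(-1*(-4)*(-1)) = (28 + 2*(-1/13) - 52)*(4*(-1)) = (28 - 2/13 - 52)*(-4) = -314/13*(-4) = 1256/13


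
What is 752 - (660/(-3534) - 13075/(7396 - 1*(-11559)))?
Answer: 1681097293/2232899 ≈ 752.88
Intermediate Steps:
752 - (660/(-3534) - 13075/(7396 - 1*(-11559))) = 752 - (660*(-1/3534) - 13075/(7396 + 11559)) = 752 - (-110/589 - 13075/18955) = 752 - (-110/589 - 13075*1/18955) = 752 - (-110/589 - 2615/3791) = 752 - 1*(-1957245/2232899) = 752 + 1957245/2232899 = 1681097293/2232899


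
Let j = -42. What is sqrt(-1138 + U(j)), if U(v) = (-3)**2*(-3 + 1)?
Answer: 34*I ≈ 34.0*I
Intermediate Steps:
U(v) = -18 (U(v) = 9*(-2) = -18)
sqrt(-1138 + U(j)) = sqrt(-1138 - 18) = sqrt(-1156) = 34*I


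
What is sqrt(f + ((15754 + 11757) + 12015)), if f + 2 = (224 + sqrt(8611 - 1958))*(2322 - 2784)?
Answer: sqrt(-63964 - 462*sqrt(6653)) ≈ 318.82*I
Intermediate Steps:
f = -103490 - 462*sqrt(6653) (f = -2 + (224 + sqrt(8611 - 1958))*(2322 - 2784) = -2 + (224 + sqrt(6653))*(-462) = -2 + (-103488 - 462*sqrt(6653)) = -103490 - 462*sqrt(6653) ≈ -1.4117e+5)
sqrt(f + ((15754 + 11757) + 12015)) = sqrt((-103490 - 462*sqrt(6653)) + ((15754 + 11757) + 12015)) = sqrt((-103490 - 462*sqrt(6653)) + (27511 + 12015)) = sqrt((-103490 - 462*sqrt(6653)) + 39526) = sqrt(-63964 - 462*sqrt(6653))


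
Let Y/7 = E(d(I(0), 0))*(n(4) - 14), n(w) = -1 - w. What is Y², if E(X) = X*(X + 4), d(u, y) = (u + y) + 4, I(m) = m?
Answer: 18113536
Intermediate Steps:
d(u, y) = 4 + u + y
E(X) = X*(4 + X)
Y = -4256 (Y = 7*(((4 + 0 + 0)*(4 + (4 + 0 + 0)))*((-1 - 1*4) - 14)) = 7*((4*(4 + 4))*((-1 - 4) - 14)) = 7*((4*8)*(-5 - 14)) = 7*(32*(-19)) = 7*(-608) = -4256)
Y² = (-4256)² = 18113536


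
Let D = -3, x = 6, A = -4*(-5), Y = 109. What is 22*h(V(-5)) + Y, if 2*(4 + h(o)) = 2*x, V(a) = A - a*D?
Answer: 153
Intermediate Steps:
A = 20
V(a) = 20 + 3*a (V(a) = 20 - a*(-3) = 20 - (-3)*a = 20 + 3*a)
h(o) = 2 (h(o) = -4 + (2*6)/2 = -4 + (½)*12 = -4 + 6 = 2)
22*h(V(-5)) + Y = 22*2 + 109 = 44 + 109 = 153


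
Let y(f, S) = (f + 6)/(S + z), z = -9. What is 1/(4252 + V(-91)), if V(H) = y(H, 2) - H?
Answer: 7/30486 ≈ 0.00022961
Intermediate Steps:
y(f, S) = (6 + f)/(-9 + S) (y(f, S) = (f + 6)/(S - 9) = (6 + f)/(-9 + S))
V(H) = -6/7 - 8*H/7 (V(H) = (6 + H)/(-9 + 2) - H = (6 + H)/(-7) - H = -(6 + H)/7 - H = (-6/7 - H/7) - H = -6/7 - 8*H/7)
1/(4252 + V(-91)) = 1/(4252 + (-6/7 - 8/7*(-91))) = 1/(4252 + (-6/7 + 104)) = 1/(4252 + 722/7) = 1/(30486/7) = 7/30486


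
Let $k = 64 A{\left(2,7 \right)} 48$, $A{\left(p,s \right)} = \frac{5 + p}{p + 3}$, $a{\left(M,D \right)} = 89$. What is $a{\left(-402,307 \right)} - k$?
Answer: $- \frac{21059}{5} \approx -4211.8$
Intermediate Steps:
$A{\left(p,s \right)} = \frac{5 + p}{3 + p}$
$k = \frac{21504}{5}$ ($k = 64 \frac{5 + 2}{3 + 2} \cdot 48 = 64 \cdot \frac{1}{5} \cdot 7 \cdot 48 = 64 \cdot \frac{7}{5} \cdot 48 = \frac{448}{5} \cdot 48 = \frac{21504}{5} \approx 4300.8$)
$a{\left(-402,307 \right)} - k = 89 - \frac{21504}{5} = - \frac{21059}{5}$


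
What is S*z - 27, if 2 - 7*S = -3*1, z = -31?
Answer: -344/7 ≈ -49.143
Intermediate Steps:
S = 5/7 (S = 2/7 - (-3)/7 = 2/7 - ⅐*(-3) = 2/7 + 3/7 = 5/7 ≈ 0.71429)
S*z - 27 = (5/7)*(-31) - 27 = -155/7 - 27 = -344/7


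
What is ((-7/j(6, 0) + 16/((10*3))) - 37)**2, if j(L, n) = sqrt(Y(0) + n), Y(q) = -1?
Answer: 288184/225 - 7658*I/15 ≈ 1280.8 - 510.53*I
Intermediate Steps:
j(L, n) = sqrt(-1 + n)
((-7/j(6, 0) + 16/((10*3))) - 37)**2 = ((-7/sqrt(-1 + 0) + 16/((10*3))) - 37)**2 = ((-7*(-I) + 16/30) - 37)**2 = ((-7*(-I) + 16*(1/30)) - 37)**2 = ((-(-7)*I + 8/15) - 37)**2 = ((7*I + 8/15) - 37)**2 = ((8/15 + 7*I) - 37)**2 = (-547/15 + 7*I)**2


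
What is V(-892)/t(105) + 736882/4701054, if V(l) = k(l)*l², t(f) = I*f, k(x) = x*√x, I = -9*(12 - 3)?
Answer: 368441/2350527 + 1419464576*I*√223/8505 ≈ 0.15675 + 2.4923e+6*I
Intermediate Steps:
I = -81 (I = -9*9 = -81)
k(x) = x^(3/2)
t(f) = -81*f
V(l) = l^(7/2) (V(l) = l^(3/2)*l² = l^(7/2))
V(-892)/t(105) + 736882/4701054 = (-892)^(7/2)/((-81*105)) + 736882/4701054 = -1419464576*I*√223/(-8505) + 736882*(1/4701054) = -1419464576*I*√223*(-1/8505) + 368441/2350527 = 1419464576*I*√223/8505 + 368441/2350527 = 368441/2350527 + 1419464576*I*√223/8505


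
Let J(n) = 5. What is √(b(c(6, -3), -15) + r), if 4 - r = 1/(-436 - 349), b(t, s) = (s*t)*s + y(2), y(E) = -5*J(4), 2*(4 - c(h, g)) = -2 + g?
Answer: √3553156490/1570 ≈ 37.967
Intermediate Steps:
c(h, g) = 5 - g/2 (c(h, g) = 4 - (-2 + g)/2 = 4 + (1 - g/2) = 5 - g/2)
y(E) = -25 (y(E) = -5*5 = -25)
b(t, s) = -25 + t*s² (b(t, s) = (s*t)*s - 25 = t*s² - 25 = -25 + t*s²)
r = 3141/785 (r = 4 - 1/(-436 - 349) = 4 - 1/(-785) = 4 - 1*(-1/785) = 4 + 1/785 = 3141/785 ≈ 4.0013)
√(b(c(6, -3), -15) + r) = √((-25 + (5 - ½*(-3))*(-15)²) + 3141/785) = √((-25 + (5 + 3/2)*225) + 3141/785) = √((-25 + (13/2)*225) + 3141/785) = √((-25 + 2925/2) + 3141/785) = √(2875/2 + 3141/785) = √(2263157/1570) = √3553156490/1570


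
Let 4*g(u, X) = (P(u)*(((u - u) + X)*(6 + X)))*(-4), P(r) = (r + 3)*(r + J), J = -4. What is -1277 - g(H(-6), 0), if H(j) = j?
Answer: -1277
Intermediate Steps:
P(r) = (-4 + r)*(3 + r) (P(r) = (r + 3)*(r - 4) = (3 + r)*(-4 + r) = (-4 + r)*(3 + r))
g(u, X) = -X*(6 + X)*(-12 + u**2 - u) (g(u, X) = (((-12 + u**2 - u)*(((u - u) + X)*(6 + X)))*(-4))/4 = (((-12 + u**2 - u)*((0 + X)*(6 + X)))*(-4))/4 = (((-12 + u**2 - u)*(X*(6 + X)))*(-4))/4 = ((X*(6 + X)*(-12 + u**2 - u))*(-4))/4 = (-4*X*(6 + X)*(-12 + u**2 - u))/4 = -X*(6 + X)*(-12 + u**2 - u))
-1277 - g(H(-6), 0) = -1277 - 0*(6 + 0)*(12 - 6 - 1*(-6)**2) = -1277 - 0*6*(12 - 6 - 1*36) = -1277 - 0*6*(12 - 6 - 36) = -1277 - 0*6*(-30) = -1277 - 1*0 = -1277 + 0 = -1277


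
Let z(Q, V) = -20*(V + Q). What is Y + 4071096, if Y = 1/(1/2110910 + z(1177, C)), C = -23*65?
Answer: 54656041762991606/13425387601 ≈ 4.0711e+6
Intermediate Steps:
C = -1495
z(Q, V) = -20*Q - 20*V (z(Q, V) = -20*(Q + V) = -20*Q - 20*V)
Y = 2110910/13425387601 (Y = 1/(1/2110910 + (-20*1177 - 20*(-1495))) = 1/(1/2110910 + (-23540 + 29900)) = 1/(1/2110910 + 6360) = 1/(13425387601/2110910) = 2110910/13425387601 ≈ 0.00015723)
Y + 4071096 = 2110910/13425387601 + 4071096 = 54656041762991606/13425387601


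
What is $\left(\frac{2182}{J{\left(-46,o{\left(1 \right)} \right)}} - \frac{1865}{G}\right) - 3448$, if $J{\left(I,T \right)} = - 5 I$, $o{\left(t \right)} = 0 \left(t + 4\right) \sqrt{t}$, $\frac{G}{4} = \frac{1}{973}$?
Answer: $- \frac{210265891}{460} \approx -4.571 \cdot 10^{5}$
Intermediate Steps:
$G = \frac{4}{973} \approx 0.004111$
$o{\left(t \right)} = 0$ ($o{\left(t \right)} = 0 \left(4 + t\right) \sqrt{t} = 0 \sqrt{t} = 0$)
$\left(\frac{2182}{J{\left(-46,o{\left(1 \right)} \right)}} - \frac{1865}{G}\right) - 3448 = \left(\frac{2182}{\left(-5\right) \left(-46\right)} - \frac{1865}{\frac{4}{973}}\right) - 3448 = \left(\frac{2182}{230} - \frac{1814645}{4}\right) - 3448 = \left(2182 \cdot \frac{1}{230} - \frac{1814645}{4}\right) - 3448 = \left(\frac{1091}{115} - \frac{1814645}{4}\right) - 3448 = - \frac{208679811}{460} - 3448 = - \frac{210265891}{460}$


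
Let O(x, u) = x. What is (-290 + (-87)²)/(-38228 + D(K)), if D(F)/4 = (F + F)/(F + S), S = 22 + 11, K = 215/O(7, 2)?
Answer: -1623217/8523984 ≈ -0.19043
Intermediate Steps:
K = 215/7 ≈ 30.714
S = 33
D(F) = 8*F/(33 + F) (D(F) = 4*((F + F)/(F + 33)) = 4*((2*F)/(33 + F)) = 4*(2*F/(33 + F)) = 8*F/(33 + F))
(-290 + (-87)²)/(-38228 + D(K)) = (-290 + (-87)²)/(-38228 + 8*(215/7)/(33 + 215/7)) = (-290 + 7569)/(-38228 + 8*(215/7)/(446/7)) = 7279/(-38228 + 8*(215/7)*(7/446)) = 7279/(-38228 + 860/223) = 7279/(-8523984/223) = 7279*(-223/8523984) = -1623217/8523984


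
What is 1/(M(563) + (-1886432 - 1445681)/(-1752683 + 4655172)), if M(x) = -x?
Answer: -2902489/1637433420 ≈ -0.0017726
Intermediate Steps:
1/(M(563) + (-1886432 - 1445681)/(-1752683 + 4655172)) = 1/(-1*563 + (-1886432 - 1445681)/(-1752683 + 4655172)) = 1/(-563 - 3332113/2902489) = 1/(-1637433420/2902489) = -2902489/1637433420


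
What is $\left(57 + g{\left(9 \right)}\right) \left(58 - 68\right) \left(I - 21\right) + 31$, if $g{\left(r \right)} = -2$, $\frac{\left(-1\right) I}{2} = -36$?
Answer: $-28019$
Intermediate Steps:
$I = 72$ ($I = \left(-2\right) \left(-36\right) = 72$)
$\left(57 + g{\left(9 \right)}\right) \left(58 - 68\right) \left(I - 21\right) + 31 = \left(57 - 2\right) \left(58 - 68\right) \left(72 - 21\right) + 31 = 55 \left(-10\right) 51 + 31 = \left(-550\right) 51 + 31 = -28050 + 31 = -28019$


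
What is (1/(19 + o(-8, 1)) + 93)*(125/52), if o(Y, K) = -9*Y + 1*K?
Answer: 1069625/4784 ≈ 223.58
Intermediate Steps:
o(Y, K) = K - 9*Y (o(Y, K) = -9*Y + K = K - 9*Y)
(1/(19 + o(-8, 1)) + 93)*(125/52) = (1/(19 + (1 - 9*(-8))) + 93)*(125/52) = (1/(19 + (1 + 72)) + 93)*(125*(1/52)) = (1/(19 + 73) + 93)*(125/52) = (1/92 + 93)*(125/52) = (8557/92)*(125/52) = 1069625/4784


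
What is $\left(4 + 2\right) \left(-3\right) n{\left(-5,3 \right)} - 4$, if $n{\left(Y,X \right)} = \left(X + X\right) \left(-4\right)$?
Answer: $428$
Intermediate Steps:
$n{\left(Y,X \right)} = - 8 X$ ($n{\left(Y,X \right)} = 2 X \left(-4\right) = - 8 X$)
$\left(4 + 2\right) \left(-3\right) n{\left(-5,3 \right)} - 4 = \left(4 + 2\right) \left(-3\right) \left(\left(-8\right) 3\right) - 4 = 6 \left(-3\right) \left(-24\right) - 4 = \left(-18\right) \left(-24\right) - 4 = 432 - 4 = 428$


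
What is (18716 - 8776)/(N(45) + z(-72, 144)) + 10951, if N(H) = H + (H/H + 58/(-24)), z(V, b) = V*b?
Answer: 193804709/17699 ≈ 10950.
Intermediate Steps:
N(H) = -17/12 + H (N(H) = H + (1 + 58*(-1/24)) = H + (1 - 29/12) = H - 17/12 = -17/12 + H)
(18716 - 8776)/(N(45) + z(-72, 144)) + 10951 = (18716 - 8776)/((-17/12 + 45) - 72*144) + 10951 = 9940/(523/12 - 10368) + 10951 = 9940/(-123893/12) + 10951 = 9940*(-12/123893) + 10951 = -17040/17699 + 10951 = 193804709/17699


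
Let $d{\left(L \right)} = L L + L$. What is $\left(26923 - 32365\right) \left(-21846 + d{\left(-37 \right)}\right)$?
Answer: $111637188$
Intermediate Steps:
$d{\left(L \right)} = L + L^{2}$ ($d{\left(L \right)} = L^{2} + L = L + L^{2}$)
$\left(26923 - 32365\right) \left(-21846 + d{\left(-37 \right)}\right) = \left(26923 - 32365\right) \left(-21846 - 37 \left(1 - 37\right)\right) = - 5442 \left(-21846 - -1332\right) = - 5442 \left(-21846 + 1332\right) = \left(-5442\right) \left(-20514\right) = 111637188$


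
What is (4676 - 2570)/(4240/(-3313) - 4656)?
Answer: -3488589/7714784 ≈ -0.45220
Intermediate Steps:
(4676 - 2570)/(4240/(-3313) - 4656) = 2106/(4240*(-1/3313) - 4656) = 2106/(-4240/3313 - 4656) = 2106/(-15429568/3313) = 2106*(-3313/15429568) = -3488589/7714784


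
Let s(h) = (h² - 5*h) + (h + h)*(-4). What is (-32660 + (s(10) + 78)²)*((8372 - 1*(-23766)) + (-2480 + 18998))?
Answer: -1477001536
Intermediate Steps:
s(h) = h² - 13*h (s(h) = (h² - 5*h) + (2*h)*(-4) = (h² - 5*h) - 8*h = h² - 13*h)
(-32660 + (s(10) + 78)²)*((8372 - 1*(-23766)) + (-2480 + 18998)) = (-32660 + (10*(-13 + 10) + 78)²)*((8372 - 1*(-23766)) + (-2480 + 18998)) = (-32660 + (10*(-3) + 78)²)*((8372 + 23766) + 16518) = (-32660 + (-30 + 78)²)*(32138 + 16518) = (-32660 + 48²)*48656 = (-32660 + 2304)*48656 = -30356*48656 = -1477001536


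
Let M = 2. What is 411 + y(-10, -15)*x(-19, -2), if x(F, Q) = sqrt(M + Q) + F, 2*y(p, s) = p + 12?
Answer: 392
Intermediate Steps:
y(p, s) = 6 + p/2 (y(p, s) = (p + 12)/2 = (12 + p)/2 = 6 + p/2)
x(F, Q) = F + sqrt(2 + Q) (x(F, Q) = sqrt(2 + Q) + F = F + sqrt(2 + Q))
411 + y(-10, -15)*x(-19, -2) = 411 + (6 + (1/2)*(-10))*(-19 + sqrt(2 - 2)) = 411 + (6 - 5)*(-19 + sqrt(0)) = 411 + 1*(-19 + 0) = 411 + 1*(-19) = 411 - 19 = 392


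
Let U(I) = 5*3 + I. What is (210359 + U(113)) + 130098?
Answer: 340585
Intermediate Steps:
U(I) = 15 + I
(210359 + U(113)) + 130098 = (210359 + (15 + 113)) + 130098 = (210359 + 128) + 130098 = 210487 + 130098 = 340585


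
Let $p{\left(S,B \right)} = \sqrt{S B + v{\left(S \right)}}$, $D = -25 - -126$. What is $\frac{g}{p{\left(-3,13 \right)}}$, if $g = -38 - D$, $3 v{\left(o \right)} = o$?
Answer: $\frac{139 i \sqrt{10}}{20} \approx 21.978 i$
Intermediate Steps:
$v{\left(o \right)} = \frac{o}{3}$
$D = 101$ ($D = -25 + 126 = 101$)
$g = -139$ ($g = -38 - 101 = -139$)
$p{\left(S,B \right)} = \sqrt{\frac{S}{3} + B S}$ ($p{\left(S,B \right)} = \sqrt{S B + \frac{S}{3}} = \sqrt{B S + \frac{S}{3}} = \sqrt{\frac{S}{3} + B S}$)
$\frac{g}{p{\left(-3,13 \right)}} = - \frac{139}{\sqrt{\frac{1}{3} \left(-3\right) + 13 \left(-3\right)}} = - \frac{139}{\sqrt{-1 - 39}} = - \frac{139}{\sqrt{-40}} = - \frac{139}{2 i \sqrt{10}} = - 139 \left(- \frac{i \sqrt{10}}{20}\right) = \frac{139 i \sqrt{10}}{20}$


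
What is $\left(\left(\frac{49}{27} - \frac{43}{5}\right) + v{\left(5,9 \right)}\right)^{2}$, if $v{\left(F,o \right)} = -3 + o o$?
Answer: $\frac{92428996}{18225} \approx 5071.5$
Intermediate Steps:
$v{\left(F,o \right)} = -3 + o^{2}$
$\left(\left(\frac{49}{27} - \frac{43}{5}\right) + v{\left(5,9 \right)}\right)^{2} = \left(\left(\frac{49}{27} - \frac{43}{5}\right) - \left(3 - 9^{2}\right)\right)^{2} = \left(\left(49 \cdot \frac{1}{27} - \frac{43}{5}\right) + \left(-3 + 81\right)\right)^{2} = \left(\left(\frac{49}{27} - \frac{43}{5}\right) + 78\right)^{2} = \left(- \frac{916}{135} + 78\right)^{2} = \left(\frac{9614}{135}\right)^{2} = \frac{92428996}{18225}$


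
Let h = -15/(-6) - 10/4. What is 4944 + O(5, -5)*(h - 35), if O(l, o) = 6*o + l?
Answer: 5819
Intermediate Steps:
h = 0 (h = -15*(-⅙) - 10*¼ = 5/2 - 5/2 = 0)
O(l, o) = l + 6*o
4944 + O(5, -5)*(h - 35) = 4944 + (5 + 6*(-5))*(0 - 35) = 4944 + (5 - 30)*(-35) = 4944 - 25*(-35) = 4944 + 875 = 5819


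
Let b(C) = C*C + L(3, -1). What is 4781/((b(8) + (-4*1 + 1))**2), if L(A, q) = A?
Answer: 4781/4096 ≈ 1.1672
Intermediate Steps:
b(C) = 3 + C**2 (b(C) = C*C + 3 = C**2 + 3 = 3 + C**2)
4781/((b(8) + (-4*1 + 1))**2) = 4781/(((3 + 8**2) + (-4*1 + 1))**2) = 4781/(((3 + 64) + (-4 + 1))**2) = 4781/((67 - 3)**2) = 4781/(64**2) = 4781/4096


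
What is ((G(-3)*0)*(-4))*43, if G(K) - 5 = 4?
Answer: 0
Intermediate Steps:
G(K) = 9 (G(K) = 5 + 4 = 9)
((G(-3)*0)*(-4))*43 = ((9*0)*(-4))*43 = (0*(-4))*43 = 0*43 = 0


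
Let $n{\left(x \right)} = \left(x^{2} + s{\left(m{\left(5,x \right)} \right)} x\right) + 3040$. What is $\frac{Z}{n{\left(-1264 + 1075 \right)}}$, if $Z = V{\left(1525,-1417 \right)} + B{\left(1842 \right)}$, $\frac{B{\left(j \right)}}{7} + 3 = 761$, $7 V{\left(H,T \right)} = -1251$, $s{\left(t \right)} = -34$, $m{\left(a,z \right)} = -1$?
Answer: $\frac{35891}{316309} \approx 0.11347$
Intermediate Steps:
$V{\left(H,T \right)} = - \frac{1251}{7}$ ($V{\left(H,T \right)} = \frac{1}{7} \left(-1251\right) = - \frac{1251}{7}$)
$B{\left(j \right)} = 5306$ ($B{\left(j \right)} = -21 + 7 \cdot 761 = -21 + 5327 = 5306$)
$n{\left(x \right)} = 3040 + x^{2} - 34 x$ ($n{\left(x \right)} = \left(x^{2} - 34 x\right) + 3040 = 3040 + x^{2} - 34 x$)
$Z = \frac{35891}{7}$ ($Z = - \frac{1251}{7} + 5306 = \frac{35891}{7} \approx 5127.3$)
$\frac{Z}{n{\left(-1264 + 1075 \right)}} = \frac{35891}{7 \left(3040 + \left(-1264 + 1075\right)^{2} - 34 \left(-1264 + 1075\right)\right)} = \frac{35891}{7 \left(3040 + \left(-189\right)^{2} - -6426\right)} = \frac{35891}{7 \left(3040 + 35721 + 6426\right)} = \frac{35891}{7 \cdot 45187} = \frac{35891}{7} \cdot \frac{1}{45187} = \frac{35891}{316309}$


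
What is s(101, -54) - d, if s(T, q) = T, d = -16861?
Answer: 16962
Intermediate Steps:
s(101, -54) - d = 101 - 1*(-16861) = 101 + 16861 = 16962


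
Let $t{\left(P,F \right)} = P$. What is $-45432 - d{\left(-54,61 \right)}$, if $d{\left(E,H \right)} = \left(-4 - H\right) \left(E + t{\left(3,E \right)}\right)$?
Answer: $-48747$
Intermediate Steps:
$d{\left(E,H \right)} = \left(-4 - H\right) \left(3 + E\right)$ ($d{\left(E,H \right)} = \left(-4 - H\right) \left(E + 3\right) = \left(-4 - H\right) \left(3 + E\right)$)
$-45432 - d{\left(-54,61 \right)} = -45432 - \left(-12 - -216 - 183 - \left(-54\right) 61\right) = -45432 - \left(-12 + 216 - 183 + 3294\right) = -45432 - 3315 = -48747$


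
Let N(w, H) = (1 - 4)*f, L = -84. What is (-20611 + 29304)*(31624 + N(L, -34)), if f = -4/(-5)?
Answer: 1374432844/5 ≈ 2.7489e+8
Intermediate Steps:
f = 4/5 (f = -4*(-1/5) = 4/5 ≈ 0.80000)
N(w, H) = -12/5 (N(w, H) = (1 - 4)*(4/5) = -3*4/5 = -12/5)
(-20611 + 29304)*(31624 + N(L, -34)) = (-20611 + 29304)*(31624 - 12/5) = 8693*(158108/5) = 1374432844/5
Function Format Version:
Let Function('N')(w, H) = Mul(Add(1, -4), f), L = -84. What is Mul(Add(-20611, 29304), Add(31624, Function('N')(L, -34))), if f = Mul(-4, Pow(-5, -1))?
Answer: Rational(1374432844, 5) ≈ 2.7489e+8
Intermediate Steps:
f = Rational(4, 5) (f = Mul(-4, Rational(-1, 5)) = Rational(4, 5) ≈ 0.80000)
Function('N')(w, H) = Rational(-12, 5) (Function('N')(w, H) = Mul(Add(1, -4), Rational(4, 5)) = Mul(-3, Rational(4, 5)) = Rational(-12, 5))
Mul(Add(-20611, 29304), Add(31624, Function('N')(L, -34))) = Mul(Add(-20611, 29304), Add(31624, Rational(-12, 5))) = Mul(8693, Rational(158108, 5)) = Rational(1374432844, 5)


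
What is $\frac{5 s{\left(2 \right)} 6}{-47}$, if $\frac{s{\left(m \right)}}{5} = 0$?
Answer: $0$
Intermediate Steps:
$s{\left(m \right)} = 0$ ($s{\left(m \right)} = 5 \cdot 0 = 0$)
$\frac{5 s{\left(2 \right)} 6}{-47} = \frac{5 \cdot 0 \cdot 6}{-47} = 0 \cdot 6 \left(- \frac{1}{47}\right) = 0 \left(- \frac{1}{47}\right) = 0$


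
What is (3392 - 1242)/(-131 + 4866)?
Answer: 430/947 ≈ 0.45407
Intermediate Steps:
(3392 - 1242)/(-131 + 4866) = 2150/4735 = 2150*(1/4735) = 430/947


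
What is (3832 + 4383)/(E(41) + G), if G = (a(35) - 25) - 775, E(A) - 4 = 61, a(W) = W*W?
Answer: 1643/98 ≈ 16.765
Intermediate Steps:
a(W) = W²
E(A) = 65 (E(A) = 4 + 61 = 65)
G = 425 (G = (35² - 25) - 775 = (1225 - 25) - 775 = 1200 - 775 = 425)
(3832 + 4383)/(E(41) + G) = (3832 + 4383)/(65 + 425) = 8215/490 = 8215*(1/490) = 1643/98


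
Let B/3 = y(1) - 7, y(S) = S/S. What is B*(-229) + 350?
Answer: 4472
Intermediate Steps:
y(S) = 1
B = -18 (B = 3*(1 - 7) = 3*(-6) = -18)
B*(-229) + 350 = -18*(-229) + 350 = 4122 + 350 = 4472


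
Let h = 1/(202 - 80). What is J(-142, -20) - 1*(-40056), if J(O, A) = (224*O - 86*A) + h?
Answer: 1216097/122 ≈ 9968.0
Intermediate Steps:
h = 1/122 ≈ 0.0081967
J(O, A) = 1/122 - 86*A + 224*O (J(O, A) = (224*O - 86*A) + 1/122 = (-86*A + 224*O) + 1/122 = 1/122 - 86*A + 224*O)
J(-142, -20) - 1*(-40056) = (1/122 - 86*(-20) + 224*(-142)) - 1*(-40056) = (1/122 + 1720 - 31808) + 40056 = -3670735/122 + 40056 = 1216097/122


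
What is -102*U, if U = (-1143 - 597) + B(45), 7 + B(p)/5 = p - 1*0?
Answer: 158100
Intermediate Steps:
B(p) = -35 + 5*p (B(p) = -35 + 5*(p - 1*0) = -35 + 5*(p + 0) = -35 + 5*p)
U = -1550 (U = (-1143 - 597) + (-35 + 5*45) = -1740 + (-35 + 225) = -1740 + 190 = -1550)
-102*U = -102*(-1550) = 158100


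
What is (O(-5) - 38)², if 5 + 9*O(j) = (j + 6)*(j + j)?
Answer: 14161/9 ≈ 1573.4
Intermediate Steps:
O(j) = -5/9 + 2*j*(6 + j)/9 (O(j) = -5/9 + ((j + 6)*(j + j))/9 = -5/9 + ((6 + j)*(2*j))/9 = -5/9 + (2*j*(6 + j))/9 = -5/9 + 2*j*(6 + j)/9)
(O(-5) - 38)² = ((-5/9 + (2/9)*(-5)² + (4/3)*(-5)) - 38)² = ((-5/9 + (2/9)*25 - 20/3) - 38)² = ((-5/9 + 50/9 - 20/3) - 38)² = (-5/3 - 38)² = (-119/3)² = 14161/9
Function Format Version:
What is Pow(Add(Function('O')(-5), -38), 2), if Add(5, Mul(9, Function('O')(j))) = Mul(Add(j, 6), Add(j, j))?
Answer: Rational(14161, 9) ≈ 1573.4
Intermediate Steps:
Function('O')(j) = Add(Rational(-5, 9), Mul(Rational(2, 9), j, Add(6, j))) (Function('O')(j) = Add(Rational(-5, 9), Mul(Rational(1, 9), Mul(Add(j, 6), Add(j, j)))) = Add(Rational(-5, 9), Mul(Rational(1, 9), Mul(Add(6, j), Mul(2, j)))) = Add(Rational(-5, 9), Mul(Rational(1, 9), Mul(2, j, Add(6, j)))) = Add(Rational(-5, 9), Mul(Rational(2, 9), j, Add(6, j))))
Pow(Add(Function('O')(-5), -38), 2) = Pow(Add(Add(Rational(-5, 9), Mul(Rational(2, 9), Pow(-5, 2)), Mul(Rational(4, 3), -5)), -38), 2) = Pow(Add(Add(Rational(-5, 9), Mul(Rational(2, 9), 25), Rational(-20, 3)), -38), 2) = Pow(Add(Add(Rational(-5, 9), Rational(50, 9), Rational(-20, 3)), -38), 2) = Pow(Add(Rational(-5, 3), -38), 2) = Pow(Rational(-119, 3), 2) = Rational(14161, 9)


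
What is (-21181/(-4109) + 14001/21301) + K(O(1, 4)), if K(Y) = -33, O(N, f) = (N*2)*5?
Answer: -339949301/12503687 ≈ -27.188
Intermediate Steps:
O(N, f) = 10*N (O(N, f) = (2*N)*5 = 10*N)
(-21181/(-4109) + 14001/21301) + K(O(1, 4)) = (-21181/(-4109) + 14001/21301) - 33 = (-21181*(-1/4109) + 14001*(1/21301)) - 33 = (21181/4109 + 14001/21301) - 33 = 72672370/12503687 - 33 = -339949301/12503687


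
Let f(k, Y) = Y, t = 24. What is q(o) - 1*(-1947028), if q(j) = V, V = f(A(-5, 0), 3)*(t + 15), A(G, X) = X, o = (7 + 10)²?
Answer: 1947145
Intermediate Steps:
o = 289 (o = 17² = 289)
V = 117 (V = 3*(24 + 15) = 3*39 = 117)
q(j) = 117
q(o) - 1*(-1947028) = 117 - 1*(-1947028) = 117 + 1947028 = 1947145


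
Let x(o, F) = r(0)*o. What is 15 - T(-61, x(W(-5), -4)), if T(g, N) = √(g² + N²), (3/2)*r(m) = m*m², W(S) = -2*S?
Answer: -46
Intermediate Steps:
r(m) = 2*m³/3 (r(m) = 2*(m*m²)/3 = 2*m³/3)
x(o, F) = 0 (x(o, F) = ((⅔)*0³)*o = ((⅔)*0)*o = 0*o = 0)
T(g, N) = √(N² + g²)
15 - T(-61, x(W(-5), -4)) = 15 - √(0² + (-61)²) = 15 - √(0 + 3721) = 15 - √3721 = 15 - 1*61 = 15 - 61 = -46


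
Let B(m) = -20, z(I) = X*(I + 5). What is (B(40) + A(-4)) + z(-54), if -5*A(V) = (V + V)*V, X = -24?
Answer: 5748/5 ≈ 1149.6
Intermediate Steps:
A(V) = -2*V²/5 (A(V) = -(V + V)*V/5 = -2*V*V/5 = -2*V²/5)
z(I) = -120 - 24*I (z(I) = -24*(I + 5) = -24*(5 + I) = -120 - 24*I)
(B(40) + A(-4)) + z(-54) = (-20 - ⅖*(-4)²) + (-120 - 24*(-54)) = (-20 - ⅖*16) + (-120 + 1296) = (-20 - 32/5) + 1176 = -132/5 + 1176 = 5748/5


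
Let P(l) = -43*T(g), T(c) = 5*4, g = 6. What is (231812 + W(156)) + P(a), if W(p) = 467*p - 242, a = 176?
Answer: 303562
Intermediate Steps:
T(c) = 20
P(l) = -860 (P(l) = -43*20 = -860)
W(p) = -242 + 467*p
(231812 + W(156)) + P(a) = (231812 + (-242 + 467*156)) - 860 = (231812 + (-242 + 72852)) - 860 = (231812 + 72610) - 860 = 304422 - 860 = 303562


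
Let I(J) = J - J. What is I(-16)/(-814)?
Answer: 0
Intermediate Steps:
I(J) = 0
I(-16)/(-814) = 0/(-814) = 0*(-1/814) = 0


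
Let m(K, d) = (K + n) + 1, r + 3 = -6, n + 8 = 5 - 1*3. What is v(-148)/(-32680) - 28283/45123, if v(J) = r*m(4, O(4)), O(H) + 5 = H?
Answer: -924694547/1474619640 ≈ -0.62707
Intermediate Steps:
O(H) = -5 + H
n = -6 (n = -8 + (5 - 1*3) = -8 + (5 - 3) = -8 + 2 = -6)
r = -9 (r = -3 - 6 = -9)
m(K, d) = -5 + K (m(K, d) = (K - 6) + 1 = (-6 + K) + 1 = -5 + K)
v(J) = 9 (v(J) = -9*(-5 + 4) = -9*(-1) = 9)
v(-148)/(-32680) - 28283/45123 = 9/(-32680) - 28283/45123 = 9*(-1/32680) - 28283*1/45123 = -9/32680 - 28283/45123 = -924694547/1474619640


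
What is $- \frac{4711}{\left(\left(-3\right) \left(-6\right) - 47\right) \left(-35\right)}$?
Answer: $- \frac{673}{145} \approx -4.6414$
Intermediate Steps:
$- \frac{4711}{\left(\left(-3\right) \left(-6\right) - 47\right) \left(-35\right)} = - \frac{4711}{\left(18 - 47\right) \left(-35\right)} = - \frac{4711}{\left(-29\right) \left(-35\right)} = - \frac{4711}{1015} = \left(-4711\right) \frac{1}{1015} = - \frac{673}{145}$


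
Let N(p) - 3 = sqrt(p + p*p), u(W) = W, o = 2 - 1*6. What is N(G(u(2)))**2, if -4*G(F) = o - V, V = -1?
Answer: (12 + sqrt(21))**2/16 ≈ 17.186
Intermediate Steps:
o = -4 (o = 2 - 6 = -4)
G(F) = 3/4 (G(F) = -(-4 - 1*(-1))/4 = -(-4 + 1)/4 = -1/4*(-3) = 3/4)
N(p) = 3 + sqrt(p + p**2) (N(p) = 3 + sqrt(p + p*p) = 3 + sqrt(p + p**2))
N(G(u(2)))**2 = (3 + sqrt(3*(1 + 3/4)/4))**2 = (3 + sqrt((3/4)*(7/4)))**2 = (3 + sqrt(21/16))**2 = (3 + sqrt(21)/4)**2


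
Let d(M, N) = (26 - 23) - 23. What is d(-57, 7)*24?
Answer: -480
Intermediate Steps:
d(M, N) = -20 (d(M, N) = 3 - 23 = -20)
d(-57, 7)*24 = -20*24 = -480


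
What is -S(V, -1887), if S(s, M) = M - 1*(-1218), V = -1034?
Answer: 669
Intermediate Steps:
S(s, M) = 1218 + M (S(s, M) = M + 1218 = 1218 + M)
-S(V, -1887) = -(1218 - 1887) = -1*(-669) = 669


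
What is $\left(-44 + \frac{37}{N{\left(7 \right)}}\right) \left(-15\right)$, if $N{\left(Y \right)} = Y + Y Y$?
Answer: $\frac{36405}{56} \approx 650.09$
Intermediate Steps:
$N{\left(Y \right)} = Y + Y^{2}$
$\left(-44 + \frac{37}{N{\left(7 \right)}}\right) \left(-15\right) = \left(-44 + \frac{37}{7 \left(1 + 7\right)}\right) \left(-15\right) = \left(-44 + \frac{37}{7 \cdot 8}\right) \left(-15\right) = \left(-44 + \frac{37}{56}\right) \left(-15\right) = \left(- \frac{2427}{56}\right) \left(-15\right) = \frac{36405}{56}$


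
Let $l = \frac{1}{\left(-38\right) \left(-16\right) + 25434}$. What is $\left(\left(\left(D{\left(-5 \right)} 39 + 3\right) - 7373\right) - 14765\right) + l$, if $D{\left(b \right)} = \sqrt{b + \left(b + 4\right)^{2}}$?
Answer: $- \frac{576439669}{26042} + 78 i \approx -22135.0 + 78.0 i$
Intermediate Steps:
$D{\left(b \right)} = \sqrt{b + \left(4 + b\right)^{2}}$
$l = \frac{1}{26042}$ ($l = \frac{1}{608 + 25434} = \frac{1}{26042} \approx 3.8399 \cdot 10^{-5}$)
$\left(\left(\left(D{\left(-5 \right)} 39 + 3\right) - 7373\right) - 14765\right) + l = \left(\left(\left(\sqrt{-5 + \left(4 - 5\right)^{2}} \cdot 39 + 3\right) - 7373\right) - 14765\right) + \frac{1}{26042} = \left(\left(\left(\sqrt{-5 + \left(-1\right)^{2}} \cdot 39 + 3\right) - 7373\right) - 14765\right) + \frac{1}{26042} = \left(\left(\left(\sqrt{-5 + 1} \cdot 39 + 3\right) - 7373\right) - 14765\right) + \frac{1}{26042} = \left(\left(\left(\sqrt{-4} \cdot 39 + 3\right) - 7373\right) - 14765\right) + \frac{1}{26042} = \left(\left(\left(2 i 39 + 3\right) - 7373\right) - 14765\right) + \frac{1}{26042} = \left(\left(\left(78 i + 3\right) - 7373\right) - 14765\right) + \frac{1}{26042} = \left(\left(\left(3 + 78 i\right) - 7373\right) - 14765\right) + \frac{1}{26042} = \left(\left(-7370 + 78 i\right) - 14765\right) + \frac{1}{26042} = \left(-22135 + 78 i\right) + \frac{1}{26042} = - \frac{576439669}{26042} + 78 i$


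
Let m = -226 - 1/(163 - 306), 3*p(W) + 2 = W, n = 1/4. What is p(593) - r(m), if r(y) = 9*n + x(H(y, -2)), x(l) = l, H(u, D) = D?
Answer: 787/4 ≈ 196.75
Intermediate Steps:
n = 1/4 ≈ 0.25000
p(W) = -2/3 + W/3
m = -32317/143 (m = -226 - 1/(-143) = -226 - 1*(-1/143) = -226 + 1/143 = -32317/143 ≈ -225.99)
r(y) = 1/4 (r(y) = 9*(1/4) - 2 = 9/4 - 2 = 1/4)
p(593) - r(m) = (-2/3 + (1/3)*593) - 1*1/4 = (-2/3 + 593/3) - 1/4 = 197 - 1/4 = 787/4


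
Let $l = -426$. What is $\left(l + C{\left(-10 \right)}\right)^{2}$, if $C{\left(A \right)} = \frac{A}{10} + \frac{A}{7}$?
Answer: $\frac{8994001}{49} \approx 1.8355 \cdot 10^{5}$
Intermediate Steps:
$C{\left(A \right)} = \frac{17 A}{70}$ ($C{\left(A \right)} = A \frac{1}{10} + A \frac{1}{7} = \frac{A}{10} + \frac{A}{7} = \frac{17 A}{70}$)
$\left(l + C{\left(-10 \right)}\right)^{2} = \left(-426 + \frac{17}{70} \left(-10\right)\right)^{2} = \left(-426 - \frac{17}{7}\right)^{2} = \left(- \frac{2999}{7}\right)^{2} = \frac{8994001}{49}$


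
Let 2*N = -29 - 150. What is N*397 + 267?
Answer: -70529/2 ≈ -35265.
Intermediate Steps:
N = -179/2 (N = (-29 - 150)/2 = (1/2)*(-179) = -179/2 ≈ -89.500)
N*397 + 267 = -179/2*397 + 267 = -71063/2 + 267 = -70529/2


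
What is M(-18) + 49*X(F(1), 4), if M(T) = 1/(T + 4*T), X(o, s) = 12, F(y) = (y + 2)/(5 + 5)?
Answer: 52919/90 ≈ 587.99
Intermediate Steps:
F(y) = ⅕ + y/10 (F(y) = (2 + y)/10 = (2 + y)*(⅒) = ⅕ + y/10)
M(T) = 1/(5*T)
M(-18) + 49*X(F(1), 4) = (⅕)/(-18) + 49*12 = (⅕)*(-1/18) + 588 = -1/90 + 588 = 52919/90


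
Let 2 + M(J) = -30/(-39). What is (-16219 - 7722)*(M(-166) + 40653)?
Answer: -12652172093/13 ≈ -9.7324e+8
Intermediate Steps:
M(J) = -16/13 (M(J) = -2 - 30/(-39) = -2 - 30*(-1/39) = -2 + 10/13 = -16/13)
(-16219 - 7722)*(M(-166) + 40653) = (-16219 - 7722)*(-16/13 + 40653) = -23941*528473/13 = -12652172093/13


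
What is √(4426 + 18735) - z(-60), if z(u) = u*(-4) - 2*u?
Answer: -360 + √23161 ≈ -207.81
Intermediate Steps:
z(u) = -6*u (z(u) = -4*u - 2*u = -6*u)
√(4426 + 18735) - z(-60) = √(4426 + 18735) - (-6)*(-60) = √23161 - 1*360 = √23161 - 360 = -360 + √23161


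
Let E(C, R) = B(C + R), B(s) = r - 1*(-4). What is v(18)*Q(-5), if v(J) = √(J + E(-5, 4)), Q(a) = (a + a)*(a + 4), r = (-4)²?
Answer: 10*√38 ≈ 61.644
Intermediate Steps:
r = 16
Q(a) = 2*a*(4 + a) (Q(a) = (2*a)*(4 + a) = 2*a*(4 + a))
B(s) = 20 (B(s) = 16 - 1*(-4) = 16 + 4 = 20)
E(C, R) = 20
v(J) = √(20 + J) (v(J) = √(J + 20) = √(20 + J))
v(18)*Q(-5) = √(20 + 18)*(2*(-5)*(4 - 5)) = √38*(2*(-5)*(-1)) = √38*10 = 10*√38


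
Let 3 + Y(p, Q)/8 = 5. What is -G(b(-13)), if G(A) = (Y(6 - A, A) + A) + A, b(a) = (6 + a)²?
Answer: -114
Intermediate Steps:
Y(p, Q) = 16 (Y(p, Q) = -24 + 8*5 = -24 + 40 = 16)
G(A) = 16 + 2*A (G(A) = (16 + A) + A = 16 + 2*A)
-G(b(-13)) = -(16 + 2*(6 - 13)²) = -(16 + 2*(-7)²) = -(16 + 2*49) = -(16 + 98) = -1*114 = -114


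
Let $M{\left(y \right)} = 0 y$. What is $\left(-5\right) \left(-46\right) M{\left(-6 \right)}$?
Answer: $0$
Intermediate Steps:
$M{\left(y \right)} = 0$
$\left(-5\right) \left(-46\right) M{\left(-6 \right)} = \left(-5\right) \left(-46\right) 0 = 230 \cdot 0 = 0$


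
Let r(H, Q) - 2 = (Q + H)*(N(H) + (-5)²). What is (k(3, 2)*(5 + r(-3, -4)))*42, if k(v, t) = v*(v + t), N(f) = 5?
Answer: -127890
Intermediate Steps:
r(H, Q) = 2 + 30*H + 30*Q (r(H, Q) = 2 + (Q + H)*(5 + (-5)²) = 2 + (H + Q)*(5 + 25) = 2 + (H + Q)*30 = 2 + (30*H + 30*Q) = 2 + 30*H + 30*Q)
k(v, t) = v*(t + v)
(k(3, 2)*(5 + r(-3, -4)))*42 = ((3*(2 + 3))*(5 + (2 + 30*(-3) + 30*(-4))))*42 = ((3*5)*(5 + (2 - 90 - 120)))*42 = (15*(5 - 208))*42 = (15*(-203))*42 = -3045*42 = -127890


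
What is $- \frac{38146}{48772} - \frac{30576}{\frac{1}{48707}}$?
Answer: $- \frac{36317221966625}{24386} \approx -1.4893 \cdot 10^{9}$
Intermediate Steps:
$- \frac{38146}{48772} - \frac{30576}{\frac{1}{48707}} = \left(-38146\right) \frac{1}{48772} - 30576 \frac{1}{\frac{1}{48707}} = - \frac{19073}{24386} - 1489265232 = - \frac{36317221966625}{24386}$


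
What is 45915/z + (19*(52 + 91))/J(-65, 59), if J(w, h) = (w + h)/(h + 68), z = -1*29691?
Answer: -1138380251/19794 ≈ -57511.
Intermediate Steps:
z = -29691
J(w, h) = (h + w)/(68 + h)
45915/z + (19*(52 + 91))/J(-65, 59) = 45915/(-29691) + (19*(52 + 91))/(((59 - 65)/(68 + 59))) = 45915*(-1/29691) + (19*143)/((-6/127)) = -15305/9897 + 2717/(((1/127)*(-6))) = -15305/9897 + 2717/(-6/127) = -15305/9897 + 2717*(-127/6) = -15305/9897 - 345059/6 = -1138380251/19794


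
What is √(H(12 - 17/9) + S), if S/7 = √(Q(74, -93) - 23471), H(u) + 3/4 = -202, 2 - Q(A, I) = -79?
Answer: √(-811 + 28*I*√23390)/2 ≈ 21.058 + 25.42*I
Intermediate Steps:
Q(A, I) = 81 (Q(A, I) = 2 - 1*(-79) = 2 + 79 = 81)
H(u) = -811/4 (H(u) = -¾ - 202 = -811/4)
S = 7*I*√23390 (S = 7*√(81 - 23471) = 7*√(-23390) = 7*(I*√23390) = 7*I*√23390 ≈ 1070.6*I)
√(H(12 - 17/9) + S) = √(-811/4 + 7*I*√23390)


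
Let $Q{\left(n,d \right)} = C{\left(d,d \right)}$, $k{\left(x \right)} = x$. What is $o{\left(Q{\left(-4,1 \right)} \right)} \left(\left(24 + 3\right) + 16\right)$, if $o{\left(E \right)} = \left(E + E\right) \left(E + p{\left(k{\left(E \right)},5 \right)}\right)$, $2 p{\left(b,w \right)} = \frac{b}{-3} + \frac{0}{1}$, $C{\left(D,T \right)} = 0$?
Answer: $0$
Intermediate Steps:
$Q{\left(n,d \right)} = 0$
$p{\left(b,w \right)} = - \frac{b}{6}$ ($p{\left(b,w \right)} = \frac{\frac{b}{-3} + \frac{0}{1}}{2} = \frac{b \left(- \frac{1}{3}\right) + 0 \cdot 1}{2} = \frac{- \frac{b}{3} + 0}{2} = \frac{\left(- \frac{1}{3}\right) b}{2} = - \frac{b}{6}$)
$o{\left(E \right)} = \frac{5 E^{2}}{3}$ ($o{\left(E \right)} = \left(E + E\right) \left(E - \frac{E}{6}\right) = 2 E \frac{5 E}{6} = \frac{5 E^{2}}{3}$)
$o{\left(Q{\left(-4,1 \right)} \right)} \left(\left(24 + 3\right) + 16\right) = \frac{5 \cdot 0^{2}}{3} \left(\left(24 + 3\right) + 16\right) = \frac{5}{3} \cdot 0 \left(27 + 16\right) = 0 \cdot 43 = 0$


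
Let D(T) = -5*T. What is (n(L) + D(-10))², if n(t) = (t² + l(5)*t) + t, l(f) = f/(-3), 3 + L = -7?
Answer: 220900/9 ≈ 24544.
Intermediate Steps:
L = -10 (L = -3 - 7 = -10)
l(f) = -f/3 (l(f) = f*(-⅓) = -f/3)
n(t) = t² - 2*t/3 (n(t) = (t² + (-⅓*5)*t) + t = (t² - 5*t/3) + t = t² - 2*t/3)
(n(L) + D(-10))² = ((⅓)*(-10)*(-2 + 3*(-10)) - 5*(-10))² = ((⅓)*(-10)*(-2 - 30) + 50)² = ((⅓)*(-10)*(-32) + 50)² = (320/3 + 50)² = (470/3)² = 220900/9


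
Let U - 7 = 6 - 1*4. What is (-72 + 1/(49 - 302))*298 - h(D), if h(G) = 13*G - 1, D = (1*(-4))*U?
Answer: -5310009/253 ≈ -20988.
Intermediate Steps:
U = 9 (U = 7 + (6 - 1*4) = 7 + (6 - 4) = 7 + 2 = 9)
D = -36 (D = (1*(-4))*9 = -4*9 = -36)
h(G) = -1 + 13*G
(-72 + 1/(49 - 302))*298 - h(D) = (-72 + 1/(49 - 302))*298 - (-1 + 13*(-36)) = (-72 + 1/(-253))*298 - (-1 - 468) = (-72 - 1/253)*298 - 1*(-469) = -18217/253*298 + 469 = -5428666/253 + 469 = -5310009/253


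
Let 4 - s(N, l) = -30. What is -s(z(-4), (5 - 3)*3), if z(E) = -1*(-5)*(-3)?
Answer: -34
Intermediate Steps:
z(E) = -15 (z(E) = 5*(-3) = -15)
s(N, l) = 34 (s(N, l) = 4 - 1*(-30) = 4 + 30 = 34)
-s(z(-4), (5 - 3)*3) = -1*34 = -34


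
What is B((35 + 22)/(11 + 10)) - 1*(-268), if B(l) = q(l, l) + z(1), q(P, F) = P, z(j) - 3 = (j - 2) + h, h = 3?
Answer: 1930/7 ≈ 275.71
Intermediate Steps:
z(j) = 4 + j (z(j) = 3 + ((j - 2) + 3) = 3 + ((-2 + j) + 3) = 3 + (1 + j) = 4 + j)
B(l) = 5 + l (B(l) = l + (4 + 1) = l + 5 = 5 + l)
B((35 + 22)/(11 + 10)) - 1*(-268) = (5 + (35 + 22)/(11 + 10)) - 1*(-268) = (5 + 57/21) + 268 = (5 + 57*(1/21)) + 268 = (5 + 19/7) + 268 = 54/7 + 268 = 1930/7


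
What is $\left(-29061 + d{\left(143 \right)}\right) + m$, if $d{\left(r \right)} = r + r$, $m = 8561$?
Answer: $-20214$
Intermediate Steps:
$d{\left(r \right)} = 2 r$
$\left(-29061 + d{\left(143 \right)}\right) + m = \left(-29061 + 2 \cdot 143\right) + 8561 = \left(-29061 + 286\right) + 8561 = -28775 + 8561 = -20214$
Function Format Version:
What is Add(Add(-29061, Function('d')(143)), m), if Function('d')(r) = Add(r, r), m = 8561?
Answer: -20214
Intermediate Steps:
Function('d')(r) = Mul(2, r)
Add(Add(-29061, Function('d')(143)), m) = Add(Add(-29061, Mul(2, 143)), 8561) = Add(Add(-29061, 286), 8561) = Add(-28775, 8561) = -20214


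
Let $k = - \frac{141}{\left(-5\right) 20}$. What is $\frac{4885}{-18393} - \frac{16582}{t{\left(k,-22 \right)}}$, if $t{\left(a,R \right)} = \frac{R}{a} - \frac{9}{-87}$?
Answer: $\frac{1246805659969}{1165693161} \approx 1069.6$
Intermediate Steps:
$k = \frac{141}{100}$ ($k = - \frac{141}{-100} = - \frac{141 \left(-1\right)}{100} = \left(-1\right) \left(- \frac{141}{100}\right) = \frac{141}{100} \approx 1.41$)
$t{\left(a,R \right)} = \frac{3}{29} + \frac{R}{a}$ ($t{\left(a,R \right)} = \frac{R}{a} - - \frac{3}{29} = \frac{R}{a} + \frac{3}{29} = \frac{3}{29} + \frac{R}{a}$)
$\frac{4885}{-18393} - \frac{16582}{t{\left(k,-22 \right)}} = \frac{4885}{-18393} - \frac{16582}{\frac{3}{29} - \frac{22}{\frac{141}{100}}} = 4885 \left(- \frac{1}{18393}\right) - \frac{16582}{\frac{3}{29} - \frac{2200}{141}} = - \frac{4885}{18393} - \frac{16582}{\frac{3}{29} - \frac{2200}{141}} = - \frac{4885}{18393} - \frac{16582}{- \frac{63377}{4089}} = - \frac{4885}{18393} - - \frac{67803798}{63377} = - \frac{4885}{18393} + \frac{67803798}{63377} = \frac{1246805659969}{1165693161}$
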